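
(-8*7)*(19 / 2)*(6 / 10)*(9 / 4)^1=-3591 / 5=-718.20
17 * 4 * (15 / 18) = 170 / 3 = 56.67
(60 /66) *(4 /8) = 5 /11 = 0.45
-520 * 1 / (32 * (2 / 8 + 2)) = -65 / 9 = -7.22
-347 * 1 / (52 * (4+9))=-347 / 676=-0.51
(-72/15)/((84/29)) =-58/35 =-1.66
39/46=0.85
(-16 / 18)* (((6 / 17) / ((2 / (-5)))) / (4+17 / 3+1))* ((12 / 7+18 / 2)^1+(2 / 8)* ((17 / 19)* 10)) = 17225 / 18088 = 0.95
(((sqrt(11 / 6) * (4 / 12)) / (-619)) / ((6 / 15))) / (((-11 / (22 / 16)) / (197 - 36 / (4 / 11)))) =245 * sqrt(66) / 89136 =0.02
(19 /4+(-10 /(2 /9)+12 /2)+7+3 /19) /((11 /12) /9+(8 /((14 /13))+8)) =-1.74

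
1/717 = 0.00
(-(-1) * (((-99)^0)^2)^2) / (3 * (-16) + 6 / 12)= -2 / 95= -0.02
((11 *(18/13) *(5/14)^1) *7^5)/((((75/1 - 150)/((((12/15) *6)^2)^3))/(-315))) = 953924712136704/203125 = 4696244736.67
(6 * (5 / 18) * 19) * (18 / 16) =285 / 8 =35.62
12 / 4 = 3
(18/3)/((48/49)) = 49/8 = 6.12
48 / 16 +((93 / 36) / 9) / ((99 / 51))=11219 / 3564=3.15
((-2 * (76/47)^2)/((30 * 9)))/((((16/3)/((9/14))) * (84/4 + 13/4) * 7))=-0.00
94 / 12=47 / 6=7.83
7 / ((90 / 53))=371 / 90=4.12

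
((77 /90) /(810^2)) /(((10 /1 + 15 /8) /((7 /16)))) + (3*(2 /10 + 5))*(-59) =-10326252923461 /11219310000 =-920.40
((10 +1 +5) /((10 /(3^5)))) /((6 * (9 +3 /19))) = 1026 /145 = 7.08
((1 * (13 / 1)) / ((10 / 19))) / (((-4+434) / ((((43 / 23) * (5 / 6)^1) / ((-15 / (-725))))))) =7163 / 1656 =4.33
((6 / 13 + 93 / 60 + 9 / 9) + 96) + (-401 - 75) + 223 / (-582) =-28551937 / 75660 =-377.37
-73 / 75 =-0.97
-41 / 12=-3.42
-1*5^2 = -25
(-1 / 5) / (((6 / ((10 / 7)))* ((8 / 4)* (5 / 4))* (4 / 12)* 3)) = -0.02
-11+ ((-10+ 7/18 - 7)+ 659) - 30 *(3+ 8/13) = 522.93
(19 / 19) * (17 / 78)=17 / 78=0.22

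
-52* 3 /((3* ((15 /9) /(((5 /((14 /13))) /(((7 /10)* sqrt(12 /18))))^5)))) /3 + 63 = 63- 84846251953125* sqrt(6) /564950498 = -367809.98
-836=-836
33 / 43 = 0.77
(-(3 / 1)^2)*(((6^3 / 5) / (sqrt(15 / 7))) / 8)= -81*sqrt(105) / 25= -33.20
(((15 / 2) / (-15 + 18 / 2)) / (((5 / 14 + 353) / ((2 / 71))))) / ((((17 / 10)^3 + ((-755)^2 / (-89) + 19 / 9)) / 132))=1233540000 / 599982889675273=0.00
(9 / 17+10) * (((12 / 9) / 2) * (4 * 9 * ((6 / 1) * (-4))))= -103104 / 17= -6064.94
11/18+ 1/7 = 95/126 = 0.75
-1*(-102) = 102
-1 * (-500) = 500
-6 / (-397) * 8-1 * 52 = -51.88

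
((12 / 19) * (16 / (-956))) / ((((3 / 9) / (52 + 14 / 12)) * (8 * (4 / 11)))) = -10527 / 18164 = -0.58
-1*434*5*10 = -21700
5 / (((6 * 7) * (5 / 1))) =1 / 42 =0.02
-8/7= -1.14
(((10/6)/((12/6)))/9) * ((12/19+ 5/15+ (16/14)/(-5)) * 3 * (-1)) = -1469/7182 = -0.20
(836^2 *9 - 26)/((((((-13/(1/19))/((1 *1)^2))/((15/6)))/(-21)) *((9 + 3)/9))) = 990680985/988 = 1002713.55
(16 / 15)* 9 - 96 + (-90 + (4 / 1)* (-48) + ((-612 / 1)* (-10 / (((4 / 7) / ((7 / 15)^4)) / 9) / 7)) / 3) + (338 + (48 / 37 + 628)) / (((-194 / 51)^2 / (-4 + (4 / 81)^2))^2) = -5576356992593624498 / 72532471503544875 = -76.88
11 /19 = 0.58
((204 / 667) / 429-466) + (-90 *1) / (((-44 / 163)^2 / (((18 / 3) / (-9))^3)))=-314867779 / 3147573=-100.04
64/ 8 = 8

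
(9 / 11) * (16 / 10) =72 / 55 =1.31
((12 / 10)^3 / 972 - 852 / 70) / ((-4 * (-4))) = -23959 / 31500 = -0.76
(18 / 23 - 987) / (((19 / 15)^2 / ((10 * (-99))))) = 5052638250 / 8303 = 608531.65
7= 7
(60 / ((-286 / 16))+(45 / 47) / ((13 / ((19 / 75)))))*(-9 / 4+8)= -2579979 / 134420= -19.19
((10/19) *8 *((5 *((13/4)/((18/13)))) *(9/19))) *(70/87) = 18.83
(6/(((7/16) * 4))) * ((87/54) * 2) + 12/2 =358/21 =17.05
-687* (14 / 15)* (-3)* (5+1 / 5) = 250068 / 25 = 10002.72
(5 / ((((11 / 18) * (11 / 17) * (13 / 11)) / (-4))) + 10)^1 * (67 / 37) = -314230 / 5291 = -59.39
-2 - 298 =-300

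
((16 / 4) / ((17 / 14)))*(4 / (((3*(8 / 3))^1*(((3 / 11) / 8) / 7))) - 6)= 16240 / 51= 318.43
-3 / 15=-1 / 5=-0.20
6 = 6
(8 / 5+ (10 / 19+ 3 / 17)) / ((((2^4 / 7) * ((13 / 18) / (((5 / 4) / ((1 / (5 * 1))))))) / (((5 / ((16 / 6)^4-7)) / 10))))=94890285 / 948369344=0.10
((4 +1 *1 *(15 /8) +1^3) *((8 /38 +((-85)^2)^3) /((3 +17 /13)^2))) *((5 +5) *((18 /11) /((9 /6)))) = 90827032100441325 /59584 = 1524352713823.20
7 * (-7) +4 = -45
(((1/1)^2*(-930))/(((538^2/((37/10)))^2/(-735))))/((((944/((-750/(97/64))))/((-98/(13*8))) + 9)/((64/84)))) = 16376149125/2121406481038829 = 0.00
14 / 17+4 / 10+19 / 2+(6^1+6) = 3863 / 170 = 22.72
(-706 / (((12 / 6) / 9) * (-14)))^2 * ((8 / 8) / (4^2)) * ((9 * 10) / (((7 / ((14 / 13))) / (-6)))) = -267386.07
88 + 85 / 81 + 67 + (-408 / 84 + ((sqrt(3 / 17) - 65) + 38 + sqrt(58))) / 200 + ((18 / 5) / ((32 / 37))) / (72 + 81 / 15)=sqrt(51) / 3400 + sqrt(58) / 200 + 1520827057 / 9752400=155.98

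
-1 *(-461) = 461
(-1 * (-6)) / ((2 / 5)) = 15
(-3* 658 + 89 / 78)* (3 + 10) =-25647.17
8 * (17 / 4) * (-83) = -2822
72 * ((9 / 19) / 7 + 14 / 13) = 142488 / 1729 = 82.41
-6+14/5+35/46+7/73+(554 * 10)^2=515311924657/16790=30691597.66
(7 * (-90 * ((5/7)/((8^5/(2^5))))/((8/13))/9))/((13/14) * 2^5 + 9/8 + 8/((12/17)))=-105/55808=-0.00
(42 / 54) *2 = 14 / 9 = 1.56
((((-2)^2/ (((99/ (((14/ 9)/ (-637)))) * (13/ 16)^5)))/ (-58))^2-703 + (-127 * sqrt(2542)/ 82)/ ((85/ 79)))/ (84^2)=-535825078923799217935396031/ 5378067932982149946254457744-10033 * sqrt(2542)/ 49180320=-0.11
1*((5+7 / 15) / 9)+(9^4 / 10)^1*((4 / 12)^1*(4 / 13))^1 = 119164 / 1755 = 67.90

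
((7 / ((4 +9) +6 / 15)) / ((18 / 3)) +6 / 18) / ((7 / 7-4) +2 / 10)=-845 / 5628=-0.15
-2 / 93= -0.02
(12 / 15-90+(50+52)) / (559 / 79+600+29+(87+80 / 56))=35392 / 2003255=0.02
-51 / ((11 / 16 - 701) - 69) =272 / 4103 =0.07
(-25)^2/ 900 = 25/ 36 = 0.69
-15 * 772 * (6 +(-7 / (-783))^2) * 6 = -28398660760 / 68121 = -416885.55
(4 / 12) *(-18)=-6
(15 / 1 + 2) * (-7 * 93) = -11067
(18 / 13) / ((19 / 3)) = 54 / 247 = 0.22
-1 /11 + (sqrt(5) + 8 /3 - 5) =-80 /33 + sqrt(5) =-0.19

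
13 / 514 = 0.03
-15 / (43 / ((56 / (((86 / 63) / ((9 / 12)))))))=-19845 / 1849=-10.73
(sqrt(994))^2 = 994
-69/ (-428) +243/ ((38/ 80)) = 4161471/ 8132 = 511.74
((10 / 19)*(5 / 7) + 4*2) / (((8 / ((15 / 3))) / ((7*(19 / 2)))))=348.12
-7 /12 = -0.58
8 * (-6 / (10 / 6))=-144 / 5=-28.80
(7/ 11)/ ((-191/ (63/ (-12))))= 147/ 8404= 0.02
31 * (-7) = -217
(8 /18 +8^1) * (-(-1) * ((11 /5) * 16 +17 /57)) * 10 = 2997.63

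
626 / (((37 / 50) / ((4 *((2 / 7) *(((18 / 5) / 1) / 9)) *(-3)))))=-300480 / 259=-1160.15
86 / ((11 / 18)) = 1548 / 11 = 140.73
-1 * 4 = -4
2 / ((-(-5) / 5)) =2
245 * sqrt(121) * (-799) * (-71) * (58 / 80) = 886730999 / 8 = 110841374.88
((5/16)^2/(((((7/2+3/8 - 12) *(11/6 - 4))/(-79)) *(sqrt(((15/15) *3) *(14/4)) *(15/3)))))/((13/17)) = -1343 *sqrt(42)/246064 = -0.04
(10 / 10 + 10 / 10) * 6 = 12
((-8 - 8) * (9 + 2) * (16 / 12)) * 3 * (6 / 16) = -264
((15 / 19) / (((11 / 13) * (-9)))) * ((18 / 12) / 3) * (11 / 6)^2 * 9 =-715 / 456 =-1.57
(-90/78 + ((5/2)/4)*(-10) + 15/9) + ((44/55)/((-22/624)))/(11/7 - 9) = -23017/8580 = -2.68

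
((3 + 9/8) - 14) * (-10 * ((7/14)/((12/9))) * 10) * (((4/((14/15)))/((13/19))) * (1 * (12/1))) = 5065875/182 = 27834.48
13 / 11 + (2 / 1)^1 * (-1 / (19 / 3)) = 181 / 209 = 0.87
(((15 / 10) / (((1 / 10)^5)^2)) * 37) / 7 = 555000000000 / 7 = 79285714285.71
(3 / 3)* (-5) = -5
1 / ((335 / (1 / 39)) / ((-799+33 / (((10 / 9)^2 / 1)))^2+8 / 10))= 29671729 / 650000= 45.65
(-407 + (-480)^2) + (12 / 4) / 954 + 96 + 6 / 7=512180029 / 2226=230089.86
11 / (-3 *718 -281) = -11 / 2435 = -0.00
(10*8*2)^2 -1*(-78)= 25678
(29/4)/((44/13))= 377/176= 2.14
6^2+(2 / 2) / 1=37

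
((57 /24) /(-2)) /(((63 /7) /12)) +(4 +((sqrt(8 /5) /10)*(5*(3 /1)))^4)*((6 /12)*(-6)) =-15739 /300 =-52.46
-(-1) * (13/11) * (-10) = -130/11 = -11.82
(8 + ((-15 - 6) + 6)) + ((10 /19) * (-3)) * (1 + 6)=-343 /19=-18.05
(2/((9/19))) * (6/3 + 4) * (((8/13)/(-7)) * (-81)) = 16416/91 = 180.40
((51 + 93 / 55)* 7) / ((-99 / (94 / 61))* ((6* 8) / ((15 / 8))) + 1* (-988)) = -476721 / 3402718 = -0.14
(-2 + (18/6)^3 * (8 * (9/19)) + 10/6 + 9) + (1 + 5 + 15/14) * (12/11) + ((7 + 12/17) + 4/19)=858817/6783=126.61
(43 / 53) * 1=43 / 53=0.81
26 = 26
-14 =-14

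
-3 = -3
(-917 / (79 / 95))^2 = 7589023225 / 6241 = 1215994.75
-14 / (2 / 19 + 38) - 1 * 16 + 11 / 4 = -9859 / 724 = -13.62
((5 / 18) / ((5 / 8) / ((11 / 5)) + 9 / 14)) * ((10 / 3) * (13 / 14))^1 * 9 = 14300 / 1713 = 8.35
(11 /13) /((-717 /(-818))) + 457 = 4268695 /9321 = 457.97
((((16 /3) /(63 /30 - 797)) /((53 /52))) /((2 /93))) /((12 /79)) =-2546960 /1263891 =-2.02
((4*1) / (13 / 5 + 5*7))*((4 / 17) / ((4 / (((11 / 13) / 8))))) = 55 / 83096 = 0.00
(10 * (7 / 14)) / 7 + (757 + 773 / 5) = 31931 / 35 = 912.31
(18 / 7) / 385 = 0.01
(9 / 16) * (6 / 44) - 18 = -6309 / 352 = -17.92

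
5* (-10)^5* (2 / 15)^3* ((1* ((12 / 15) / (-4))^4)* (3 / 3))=-256 / 135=-1.90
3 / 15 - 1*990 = -989.80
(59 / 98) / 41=59 / 4018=0.01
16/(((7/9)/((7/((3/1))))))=48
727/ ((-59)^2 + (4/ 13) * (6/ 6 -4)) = 0.21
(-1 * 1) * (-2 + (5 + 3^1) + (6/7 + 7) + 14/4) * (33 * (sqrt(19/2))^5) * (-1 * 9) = 1433982.00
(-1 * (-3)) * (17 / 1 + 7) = 72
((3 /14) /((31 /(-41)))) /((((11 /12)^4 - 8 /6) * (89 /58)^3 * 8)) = 31102413696 /1989788396911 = 0.02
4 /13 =0.31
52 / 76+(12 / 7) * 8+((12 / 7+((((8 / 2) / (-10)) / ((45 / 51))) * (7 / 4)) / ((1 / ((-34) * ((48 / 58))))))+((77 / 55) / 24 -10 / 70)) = 88751923 / 2314200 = 38.35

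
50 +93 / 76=3893 / 76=51.22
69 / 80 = 0.86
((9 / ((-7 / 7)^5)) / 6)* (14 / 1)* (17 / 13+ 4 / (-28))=-318 / 13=-24.46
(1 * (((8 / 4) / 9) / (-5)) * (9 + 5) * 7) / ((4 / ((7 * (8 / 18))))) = -1372 / 405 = -3.39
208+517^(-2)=55596113 / 267289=208.00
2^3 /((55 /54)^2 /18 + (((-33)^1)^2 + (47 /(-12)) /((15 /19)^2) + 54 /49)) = 514382400 /69690816487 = 0.01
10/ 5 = 2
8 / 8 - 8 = -7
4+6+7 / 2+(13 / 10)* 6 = 213 / 10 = 21.30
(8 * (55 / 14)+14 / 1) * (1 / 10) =159 / 35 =4.54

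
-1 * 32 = -32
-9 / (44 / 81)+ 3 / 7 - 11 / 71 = -356329 / 21868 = -16.29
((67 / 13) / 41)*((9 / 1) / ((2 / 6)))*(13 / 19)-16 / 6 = -805 / 2337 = -0.34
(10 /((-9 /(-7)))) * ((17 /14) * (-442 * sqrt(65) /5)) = -7514 * sqrt(65) /9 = -6731.09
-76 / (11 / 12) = -912 / 11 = -82.91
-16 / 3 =-5.33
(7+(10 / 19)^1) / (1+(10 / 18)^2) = 11583 / 2014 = 5.75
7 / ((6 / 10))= 35 / 3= 11.67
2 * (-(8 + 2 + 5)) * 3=-90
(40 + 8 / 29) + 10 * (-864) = -249392 / 29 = -8599.72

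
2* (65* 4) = 520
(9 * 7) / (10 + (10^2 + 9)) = 9 / 17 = 0.53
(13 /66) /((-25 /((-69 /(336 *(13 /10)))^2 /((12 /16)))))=-529 /2018016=-0.00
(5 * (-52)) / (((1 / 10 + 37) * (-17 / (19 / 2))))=24700 / 6307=3.92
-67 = -67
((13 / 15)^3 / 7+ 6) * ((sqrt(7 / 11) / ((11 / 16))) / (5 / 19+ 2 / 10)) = 10939972 * sqrt(77) / 6288975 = 15.26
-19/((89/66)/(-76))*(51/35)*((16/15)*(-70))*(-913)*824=39003898509312/445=87649210133.29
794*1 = 794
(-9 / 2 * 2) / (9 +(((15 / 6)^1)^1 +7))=-18 / 37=-0.49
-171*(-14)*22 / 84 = 627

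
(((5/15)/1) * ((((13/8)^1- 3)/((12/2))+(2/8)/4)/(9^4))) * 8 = -4/59049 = -0.00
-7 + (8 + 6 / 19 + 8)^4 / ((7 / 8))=73875294271 / 912247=80981.68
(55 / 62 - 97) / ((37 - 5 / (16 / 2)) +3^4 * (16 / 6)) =-23836 / 62589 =-0.38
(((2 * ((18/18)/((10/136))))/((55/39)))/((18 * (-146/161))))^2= 1.40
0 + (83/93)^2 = 6889/8649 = 0.80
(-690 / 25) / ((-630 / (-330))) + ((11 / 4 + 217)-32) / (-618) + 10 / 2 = -844517 / 86520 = -9.76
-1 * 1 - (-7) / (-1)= -8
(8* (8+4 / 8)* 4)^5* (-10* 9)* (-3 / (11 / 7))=2813884870164480 / 11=255807715469498.18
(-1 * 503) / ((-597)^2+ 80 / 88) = -5533 / 3920509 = -0.00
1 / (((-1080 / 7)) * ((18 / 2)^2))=-7 / 87480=-0.00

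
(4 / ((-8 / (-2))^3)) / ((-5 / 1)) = -1 / 80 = -0.01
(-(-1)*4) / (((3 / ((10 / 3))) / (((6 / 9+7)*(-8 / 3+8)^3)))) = 5169.16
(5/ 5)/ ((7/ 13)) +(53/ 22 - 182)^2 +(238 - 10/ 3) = 32489.42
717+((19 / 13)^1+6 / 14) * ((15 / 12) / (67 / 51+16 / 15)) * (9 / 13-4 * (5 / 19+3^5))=-248.11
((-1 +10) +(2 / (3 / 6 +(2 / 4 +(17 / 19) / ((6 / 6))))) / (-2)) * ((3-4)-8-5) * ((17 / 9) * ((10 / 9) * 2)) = -497.87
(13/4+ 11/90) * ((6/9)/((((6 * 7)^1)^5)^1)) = 607/35286632640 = 0.00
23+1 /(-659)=15156 /659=23.00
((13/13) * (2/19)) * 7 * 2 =28/19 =1.47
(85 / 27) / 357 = 5 / 567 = 0.01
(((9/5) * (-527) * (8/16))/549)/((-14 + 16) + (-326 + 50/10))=0.00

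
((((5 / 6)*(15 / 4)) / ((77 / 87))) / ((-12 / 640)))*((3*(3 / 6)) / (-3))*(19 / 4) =68875 / 154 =447.24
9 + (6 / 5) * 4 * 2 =93 / 5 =18.60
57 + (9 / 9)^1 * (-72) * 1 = -15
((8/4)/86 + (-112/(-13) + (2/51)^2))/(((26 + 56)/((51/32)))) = 12562465/74807616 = 0.17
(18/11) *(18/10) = 162/55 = 2.95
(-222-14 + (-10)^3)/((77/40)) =-49440/77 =-642.08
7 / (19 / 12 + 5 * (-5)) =-84 / 281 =-0.30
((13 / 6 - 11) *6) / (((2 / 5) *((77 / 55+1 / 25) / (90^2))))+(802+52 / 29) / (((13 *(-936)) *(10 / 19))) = -745312.63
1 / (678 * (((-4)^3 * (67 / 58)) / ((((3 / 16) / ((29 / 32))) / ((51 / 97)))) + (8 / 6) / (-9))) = -873 / 111290536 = -0.00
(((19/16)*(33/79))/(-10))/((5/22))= -6897/31600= -0.22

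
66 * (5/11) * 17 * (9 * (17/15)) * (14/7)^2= 20808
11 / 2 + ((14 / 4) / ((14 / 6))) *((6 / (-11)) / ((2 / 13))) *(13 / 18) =73 / 44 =1.66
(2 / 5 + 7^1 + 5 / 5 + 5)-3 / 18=397 / 30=13.23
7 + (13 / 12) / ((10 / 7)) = 7.76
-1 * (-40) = 40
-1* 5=-5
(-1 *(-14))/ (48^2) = 7/ 1152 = 0.01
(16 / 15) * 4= 64 / 15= 4.27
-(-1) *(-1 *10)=-10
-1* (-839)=839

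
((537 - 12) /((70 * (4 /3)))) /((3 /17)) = 255 /8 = 31.88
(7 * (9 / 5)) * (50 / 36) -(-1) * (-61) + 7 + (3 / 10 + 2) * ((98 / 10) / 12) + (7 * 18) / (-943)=-19664539 / 565800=-34.76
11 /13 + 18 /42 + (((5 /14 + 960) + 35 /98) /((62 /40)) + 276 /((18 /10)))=6553948 /8463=774.42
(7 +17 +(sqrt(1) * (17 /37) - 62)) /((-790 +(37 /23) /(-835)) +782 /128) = 1707247680 /35649426481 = 0.05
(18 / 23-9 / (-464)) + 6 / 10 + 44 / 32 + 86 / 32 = 145793 / 26680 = 5.46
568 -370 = 198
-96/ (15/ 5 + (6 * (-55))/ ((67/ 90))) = 2144/ 9833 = 0.22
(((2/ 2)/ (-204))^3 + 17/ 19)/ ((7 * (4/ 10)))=721621345/ 2258250624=0.32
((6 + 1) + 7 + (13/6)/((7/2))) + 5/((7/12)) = 487/21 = 23.19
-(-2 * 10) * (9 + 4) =260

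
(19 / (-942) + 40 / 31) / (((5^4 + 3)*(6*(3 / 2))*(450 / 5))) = 37091 / 14854473360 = 0.00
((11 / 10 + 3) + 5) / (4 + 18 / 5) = 91 / 76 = 1.20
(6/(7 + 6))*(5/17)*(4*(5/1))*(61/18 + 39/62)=224200/20553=10.91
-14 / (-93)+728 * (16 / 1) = 1083278 / 93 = 11648.15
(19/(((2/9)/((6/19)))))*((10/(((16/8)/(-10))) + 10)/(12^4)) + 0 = -5/96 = -0.05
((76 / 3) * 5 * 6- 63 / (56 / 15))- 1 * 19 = 5793 / 8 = 724.12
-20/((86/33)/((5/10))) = -165/43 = -3.84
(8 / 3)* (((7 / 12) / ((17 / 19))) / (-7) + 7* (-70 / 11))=-200338 / 1683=-119.04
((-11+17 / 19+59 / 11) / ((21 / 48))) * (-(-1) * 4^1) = -63424 / 1463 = -43.35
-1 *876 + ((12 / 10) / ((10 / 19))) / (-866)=-18965457 / 21650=-876.00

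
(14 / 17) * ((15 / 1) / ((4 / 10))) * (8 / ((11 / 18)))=75600 / 187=404.28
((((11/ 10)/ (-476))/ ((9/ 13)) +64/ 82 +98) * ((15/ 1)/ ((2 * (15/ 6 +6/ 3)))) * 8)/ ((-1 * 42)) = -173496137/ 5532786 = -31.36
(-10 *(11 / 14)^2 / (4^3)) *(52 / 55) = -0.09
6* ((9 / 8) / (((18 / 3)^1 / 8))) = 9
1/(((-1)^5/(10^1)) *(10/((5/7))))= -5/7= -0.71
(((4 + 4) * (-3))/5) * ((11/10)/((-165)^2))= -4/20625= -0.00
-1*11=-11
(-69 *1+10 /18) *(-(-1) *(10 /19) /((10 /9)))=-616 /19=-32.42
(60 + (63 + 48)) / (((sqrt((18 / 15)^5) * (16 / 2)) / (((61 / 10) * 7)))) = 40565 * sqrt(30) / 384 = 578.60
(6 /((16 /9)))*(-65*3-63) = -3483 /4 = -870.75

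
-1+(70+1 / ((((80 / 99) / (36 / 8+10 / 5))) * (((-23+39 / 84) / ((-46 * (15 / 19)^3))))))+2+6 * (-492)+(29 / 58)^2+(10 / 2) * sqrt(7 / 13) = -24866006721 / 8656058+5 * sqrt(91) / 13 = -2869.00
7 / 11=0.64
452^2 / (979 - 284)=204304 / 695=293.96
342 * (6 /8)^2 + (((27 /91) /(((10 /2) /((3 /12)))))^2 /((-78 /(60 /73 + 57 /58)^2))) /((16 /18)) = 2376054663500306853 /12351162007475200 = 192.37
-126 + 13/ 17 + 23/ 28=-59221/ 476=-124.41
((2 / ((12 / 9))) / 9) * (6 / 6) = 1 / 6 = 0.17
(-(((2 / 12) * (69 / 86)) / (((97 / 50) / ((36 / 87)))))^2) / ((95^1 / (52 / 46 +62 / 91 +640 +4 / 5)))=-139206092400 / 25297136768449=-0.01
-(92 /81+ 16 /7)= -1940 /567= -3.42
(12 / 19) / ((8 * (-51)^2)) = 1 / 32946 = 0.00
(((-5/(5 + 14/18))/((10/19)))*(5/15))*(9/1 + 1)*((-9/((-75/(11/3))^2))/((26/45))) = 0.20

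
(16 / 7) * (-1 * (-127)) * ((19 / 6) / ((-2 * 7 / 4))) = -38608 / 147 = -262.64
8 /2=4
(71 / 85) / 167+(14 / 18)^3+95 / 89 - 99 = -89756581664 / 920985795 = -97.46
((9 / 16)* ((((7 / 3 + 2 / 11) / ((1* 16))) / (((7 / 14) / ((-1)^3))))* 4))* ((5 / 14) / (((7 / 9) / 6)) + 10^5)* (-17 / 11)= 20742271455 / 189728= 109326.36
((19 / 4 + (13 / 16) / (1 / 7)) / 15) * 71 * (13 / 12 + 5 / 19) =3640099 / 54720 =66.52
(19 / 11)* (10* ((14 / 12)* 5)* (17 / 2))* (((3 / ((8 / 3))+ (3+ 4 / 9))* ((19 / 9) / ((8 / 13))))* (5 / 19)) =1208787125 / 342144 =3532.98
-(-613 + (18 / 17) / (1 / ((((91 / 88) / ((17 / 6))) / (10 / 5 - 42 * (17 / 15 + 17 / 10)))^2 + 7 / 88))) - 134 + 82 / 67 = 152990509799 / 318637528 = 480.14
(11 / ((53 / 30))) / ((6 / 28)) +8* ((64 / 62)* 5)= 115580 / 1643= 70.35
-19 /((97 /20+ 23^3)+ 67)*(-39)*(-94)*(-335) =1889400 /991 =1906.56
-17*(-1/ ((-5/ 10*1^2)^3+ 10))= 136/ 79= 1.72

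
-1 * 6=-6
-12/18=-2/3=-0.67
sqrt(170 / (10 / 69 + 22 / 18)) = 3 * sqrt(1106530) / 283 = 11.15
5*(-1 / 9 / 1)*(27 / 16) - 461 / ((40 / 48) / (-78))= 3451893 / 80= 43148.66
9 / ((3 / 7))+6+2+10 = 39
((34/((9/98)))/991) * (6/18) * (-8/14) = -1904/26757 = -0.07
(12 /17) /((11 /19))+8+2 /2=10.22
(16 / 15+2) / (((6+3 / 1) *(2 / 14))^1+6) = 322 / 765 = 0.42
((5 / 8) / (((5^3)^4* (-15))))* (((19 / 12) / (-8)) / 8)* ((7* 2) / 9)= 133 / 20250000000000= 0.00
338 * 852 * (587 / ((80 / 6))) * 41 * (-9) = -23391174573 / 5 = -4678234914.60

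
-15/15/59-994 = -58647/59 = -994.02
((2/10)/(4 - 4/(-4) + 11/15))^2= 9/7396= 0.00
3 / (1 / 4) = 12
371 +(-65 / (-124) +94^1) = 57725 / 124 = 465.52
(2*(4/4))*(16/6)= 16/3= 5.33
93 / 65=1.43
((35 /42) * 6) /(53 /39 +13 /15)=975 /434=2.25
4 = 4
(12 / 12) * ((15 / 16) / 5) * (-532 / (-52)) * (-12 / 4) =-5.75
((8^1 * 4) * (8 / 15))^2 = 291.27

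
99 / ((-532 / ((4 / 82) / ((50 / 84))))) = -297 / 19475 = -0.02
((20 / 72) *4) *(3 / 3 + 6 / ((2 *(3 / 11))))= 40 / 3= 13.33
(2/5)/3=2/15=0.13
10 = 10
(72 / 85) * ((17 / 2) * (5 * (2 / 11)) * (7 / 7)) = 72 / 11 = 6.55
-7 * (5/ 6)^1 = -35/ 6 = -5.83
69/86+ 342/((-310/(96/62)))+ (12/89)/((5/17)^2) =120033693/183887350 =0.65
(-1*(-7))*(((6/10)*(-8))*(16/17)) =-2688/85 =-31.62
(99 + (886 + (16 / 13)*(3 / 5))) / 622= 1.58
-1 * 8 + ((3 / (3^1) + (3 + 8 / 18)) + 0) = -32 / 9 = -3.56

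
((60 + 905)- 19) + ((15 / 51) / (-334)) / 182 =946.00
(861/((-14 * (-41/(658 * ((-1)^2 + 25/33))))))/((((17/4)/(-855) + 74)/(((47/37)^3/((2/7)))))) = 23714371317420/141002401529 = 168.18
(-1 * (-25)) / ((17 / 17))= 25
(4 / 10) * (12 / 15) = 0.32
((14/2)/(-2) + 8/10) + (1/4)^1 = -2.45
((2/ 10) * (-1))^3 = -1/ 125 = -0.01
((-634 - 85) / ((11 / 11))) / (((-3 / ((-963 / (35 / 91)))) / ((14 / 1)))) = -42005418 / 5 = -8401083.60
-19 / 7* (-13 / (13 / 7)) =19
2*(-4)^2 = 32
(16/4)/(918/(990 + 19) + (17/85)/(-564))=11381520/2587751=4.40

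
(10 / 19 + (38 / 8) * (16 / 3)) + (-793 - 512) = -1279.14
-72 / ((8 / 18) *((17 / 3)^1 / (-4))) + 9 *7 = 3015 / 17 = 177.35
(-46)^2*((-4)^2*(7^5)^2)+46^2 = 9563482032260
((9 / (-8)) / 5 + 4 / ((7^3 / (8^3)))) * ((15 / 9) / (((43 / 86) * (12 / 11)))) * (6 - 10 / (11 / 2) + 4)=394165 / 2744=143.65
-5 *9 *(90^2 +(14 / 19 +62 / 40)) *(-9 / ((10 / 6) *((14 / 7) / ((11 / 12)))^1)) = 2743272279 / 3040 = 902392.20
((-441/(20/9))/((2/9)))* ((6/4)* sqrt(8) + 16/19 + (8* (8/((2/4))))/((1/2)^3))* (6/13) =-521669484/1235- 321489* sqrt(2)/260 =-424153.11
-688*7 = -4816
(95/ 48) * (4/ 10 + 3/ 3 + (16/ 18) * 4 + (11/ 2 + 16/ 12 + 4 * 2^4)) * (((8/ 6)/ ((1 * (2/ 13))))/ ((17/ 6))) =1684787/ 3672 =458.82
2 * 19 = 38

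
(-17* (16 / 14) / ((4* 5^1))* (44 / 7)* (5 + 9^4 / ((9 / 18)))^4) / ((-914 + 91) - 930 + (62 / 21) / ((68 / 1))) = 4530996286721797331472 / 43806385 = 103432325829255.19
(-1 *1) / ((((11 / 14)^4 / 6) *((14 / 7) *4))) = -28812 / 14641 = -1.97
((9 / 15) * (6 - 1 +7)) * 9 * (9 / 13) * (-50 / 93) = -24.12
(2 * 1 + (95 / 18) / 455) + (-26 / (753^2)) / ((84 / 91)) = 311374753 / 154793457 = 2.01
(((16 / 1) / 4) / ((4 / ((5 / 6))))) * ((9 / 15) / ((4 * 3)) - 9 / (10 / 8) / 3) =-47 / 24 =-1.96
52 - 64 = -12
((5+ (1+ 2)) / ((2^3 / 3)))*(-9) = -27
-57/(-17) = 3.35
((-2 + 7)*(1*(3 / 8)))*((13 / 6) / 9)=65 / 144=0.45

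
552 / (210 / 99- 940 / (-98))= 223146 / 4735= 47.13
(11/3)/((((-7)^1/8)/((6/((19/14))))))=-352/19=-18.53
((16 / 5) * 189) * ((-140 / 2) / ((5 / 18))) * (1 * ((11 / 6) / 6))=-46569.60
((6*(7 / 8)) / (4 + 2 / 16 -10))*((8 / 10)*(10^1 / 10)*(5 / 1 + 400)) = -13608 / 47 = -289.53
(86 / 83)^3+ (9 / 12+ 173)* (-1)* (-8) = 1391.11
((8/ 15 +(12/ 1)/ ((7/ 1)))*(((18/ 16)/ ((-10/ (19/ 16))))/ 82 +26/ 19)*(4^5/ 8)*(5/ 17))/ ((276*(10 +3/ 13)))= 2090620337/ 51043024620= 0.04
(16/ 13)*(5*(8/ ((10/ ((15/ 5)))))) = 192/ 13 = 14.77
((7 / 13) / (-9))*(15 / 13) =-35 / 507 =-0.07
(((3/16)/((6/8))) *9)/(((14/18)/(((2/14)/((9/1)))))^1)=9/196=0.05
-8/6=-4/3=-1.33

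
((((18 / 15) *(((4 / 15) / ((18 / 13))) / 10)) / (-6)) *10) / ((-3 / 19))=494 / 2025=0.24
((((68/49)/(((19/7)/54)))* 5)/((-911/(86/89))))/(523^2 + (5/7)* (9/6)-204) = -631584/1178965441813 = -0.00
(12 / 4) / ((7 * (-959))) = -3 / 6713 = -0.00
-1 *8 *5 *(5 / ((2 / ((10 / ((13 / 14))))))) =-14000 / 13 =-1076.92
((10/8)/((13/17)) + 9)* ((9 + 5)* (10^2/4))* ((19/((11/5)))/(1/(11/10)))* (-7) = -12871075/52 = -247520.67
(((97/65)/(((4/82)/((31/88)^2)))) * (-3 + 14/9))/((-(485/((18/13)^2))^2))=28723329/335220457000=0.00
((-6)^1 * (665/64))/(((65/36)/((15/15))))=-3591/104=-34.53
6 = 6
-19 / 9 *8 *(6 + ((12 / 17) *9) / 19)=-106.98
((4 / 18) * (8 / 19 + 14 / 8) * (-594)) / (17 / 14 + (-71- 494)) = 8470 / 16663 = 0.51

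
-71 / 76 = -0.93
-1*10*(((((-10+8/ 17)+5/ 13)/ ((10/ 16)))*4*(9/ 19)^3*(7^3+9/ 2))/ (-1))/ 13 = -32766392160/ 19705907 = -1662.77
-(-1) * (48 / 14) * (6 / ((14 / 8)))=576 / 49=11.76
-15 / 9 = -5 / 3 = -1.67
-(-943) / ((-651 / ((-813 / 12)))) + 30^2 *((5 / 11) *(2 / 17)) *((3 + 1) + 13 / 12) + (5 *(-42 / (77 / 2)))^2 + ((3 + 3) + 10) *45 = 5852128481 / 5356428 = 1092.54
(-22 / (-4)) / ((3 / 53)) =583 / 6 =97.17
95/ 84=1.13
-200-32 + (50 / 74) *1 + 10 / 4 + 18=-15601 / 74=-210.82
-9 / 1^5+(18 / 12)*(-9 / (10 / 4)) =-72 / 5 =-14.40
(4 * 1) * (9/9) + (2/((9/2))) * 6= 20/3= 6.67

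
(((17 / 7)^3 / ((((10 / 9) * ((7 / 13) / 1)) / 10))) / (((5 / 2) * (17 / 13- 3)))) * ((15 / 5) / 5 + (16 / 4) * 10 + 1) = -1554315984 / 660275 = -2354.04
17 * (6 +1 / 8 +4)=1377 / 8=172.12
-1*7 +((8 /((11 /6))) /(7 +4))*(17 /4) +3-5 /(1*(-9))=-1915 /1089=-1.76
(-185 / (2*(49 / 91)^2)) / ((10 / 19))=-118807 / 196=-606.16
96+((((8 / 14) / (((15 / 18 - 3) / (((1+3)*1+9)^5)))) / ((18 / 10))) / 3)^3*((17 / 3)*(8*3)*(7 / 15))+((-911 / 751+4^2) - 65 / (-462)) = -670087819334636584929869 / 1770547086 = -378463710247035.24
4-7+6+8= 11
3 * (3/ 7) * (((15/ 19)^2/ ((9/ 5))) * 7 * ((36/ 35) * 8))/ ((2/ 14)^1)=64800/ 361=179.50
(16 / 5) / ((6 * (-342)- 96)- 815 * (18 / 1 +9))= -0.00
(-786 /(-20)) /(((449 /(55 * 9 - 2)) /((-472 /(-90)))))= 7620794 /33675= 226.30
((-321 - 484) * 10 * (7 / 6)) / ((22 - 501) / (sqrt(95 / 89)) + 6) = 5353250 / 20416829 + 13495825 * sqrt(8455) / 61250487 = 20.52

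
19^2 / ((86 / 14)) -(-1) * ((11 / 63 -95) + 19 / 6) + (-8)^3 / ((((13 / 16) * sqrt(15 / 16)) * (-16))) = -178205 / 5418 + 2048 * sqrt(15) / 195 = 7.78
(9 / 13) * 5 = 45 / 13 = 3.46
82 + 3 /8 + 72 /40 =3367 /40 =84.18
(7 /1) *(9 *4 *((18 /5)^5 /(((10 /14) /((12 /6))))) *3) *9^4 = 131214670578432 /15625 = 8397738917.02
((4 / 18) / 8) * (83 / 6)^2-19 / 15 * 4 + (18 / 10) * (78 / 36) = 5377 / 1296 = 4.15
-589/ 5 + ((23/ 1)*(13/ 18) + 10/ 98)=-101.09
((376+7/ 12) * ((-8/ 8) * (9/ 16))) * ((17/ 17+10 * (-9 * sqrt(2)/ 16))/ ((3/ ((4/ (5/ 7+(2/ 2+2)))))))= -31633/ 416+1423485 * sqrt(2)/ 3328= 528.86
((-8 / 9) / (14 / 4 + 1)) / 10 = -8 / 405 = -0.02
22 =22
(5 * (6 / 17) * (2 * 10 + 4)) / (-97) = -720 / 1649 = -0.44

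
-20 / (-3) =20 / 3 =6.67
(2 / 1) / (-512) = -1 / 256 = -0.00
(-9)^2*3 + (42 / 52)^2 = 164709 / 676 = 243.65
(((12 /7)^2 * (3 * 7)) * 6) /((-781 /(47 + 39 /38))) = -2365200 /103873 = -22.77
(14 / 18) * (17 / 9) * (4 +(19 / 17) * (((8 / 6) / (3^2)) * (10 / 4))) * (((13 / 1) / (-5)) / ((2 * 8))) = -92183 / 87480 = -1.05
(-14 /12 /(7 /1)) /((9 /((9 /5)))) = -1 /30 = -0.03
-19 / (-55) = 19 / 55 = 0.35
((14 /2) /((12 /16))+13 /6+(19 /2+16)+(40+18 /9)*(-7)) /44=-257 /44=-5.84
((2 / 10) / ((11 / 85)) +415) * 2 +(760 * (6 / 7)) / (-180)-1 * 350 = 110758 / 231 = 479.47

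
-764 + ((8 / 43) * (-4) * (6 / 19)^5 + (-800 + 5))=-165990497495 / 106472257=-1559.00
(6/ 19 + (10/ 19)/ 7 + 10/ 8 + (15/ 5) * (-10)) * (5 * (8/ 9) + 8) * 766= -15408856/ 57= -270330.81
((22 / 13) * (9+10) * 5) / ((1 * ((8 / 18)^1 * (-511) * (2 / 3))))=-28215 / 26572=-1.06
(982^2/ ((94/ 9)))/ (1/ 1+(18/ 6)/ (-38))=164899404/ 1645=100242.80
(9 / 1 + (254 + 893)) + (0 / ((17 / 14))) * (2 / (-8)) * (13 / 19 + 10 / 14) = 1156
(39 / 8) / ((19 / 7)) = 273 / 152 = 1.80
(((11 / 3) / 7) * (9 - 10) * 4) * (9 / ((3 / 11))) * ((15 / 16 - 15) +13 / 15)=383207 / 420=912.40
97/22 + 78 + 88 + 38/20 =9477/55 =172.31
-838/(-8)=419/4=104.75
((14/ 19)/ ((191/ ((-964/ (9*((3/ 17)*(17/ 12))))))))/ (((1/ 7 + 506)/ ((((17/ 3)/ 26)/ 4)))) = -803012/ 4512998997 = -0.00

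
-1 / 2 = -0.50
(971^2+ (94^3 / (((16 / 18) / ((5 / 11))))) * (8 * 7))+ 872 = 272014803 / 11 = 24728618.45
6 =6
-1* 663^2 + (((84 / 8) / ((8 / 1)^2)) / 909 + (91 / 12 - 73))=-439634.42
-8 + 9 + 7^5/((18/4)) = 33623/9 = 3735.89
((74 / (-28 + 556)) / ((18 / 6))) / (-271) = -37 / 214632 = -0.00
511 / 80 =6.39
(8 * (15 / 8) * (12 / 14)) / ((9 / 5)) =50 / 7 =7.14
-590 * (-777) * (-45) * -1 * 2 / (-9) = -4584300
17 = 17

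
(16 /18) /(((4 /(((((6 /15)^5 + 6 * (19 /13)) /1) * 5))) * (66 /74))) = 26393284 /2413125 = 10.94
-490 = -490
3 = 3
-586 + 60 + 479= -47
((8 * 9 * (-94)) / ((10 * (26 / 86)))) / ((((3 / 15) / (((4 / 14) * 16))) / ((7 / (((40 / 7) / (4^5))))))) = -4172120064 / 65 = -64186462.52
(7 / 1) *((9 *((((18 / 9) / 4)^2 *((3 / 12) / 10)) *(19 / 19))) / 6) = 21 / 320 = 0.07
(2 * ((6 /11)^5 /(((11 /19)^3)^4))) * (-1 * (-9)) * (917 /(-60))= -23673368483060722645968 /2527235142496468855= -9367.30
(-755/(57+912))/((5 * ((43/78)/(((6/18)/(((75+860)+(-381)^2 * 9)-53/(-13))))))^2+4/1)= -86254220/12938872742036667660369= -0.00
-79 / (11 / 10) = -790 / 11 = -71.82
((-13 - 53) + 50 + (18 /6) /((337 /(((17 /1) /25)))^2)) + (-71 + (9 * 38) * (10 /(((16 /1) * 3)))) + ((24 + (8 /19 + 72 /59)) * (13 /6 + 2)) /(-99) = -1590833009398859 /94528305382500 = -16.83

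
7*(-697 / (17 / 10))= -2870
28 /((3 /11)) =308 /3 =102.67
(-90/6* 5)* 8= -600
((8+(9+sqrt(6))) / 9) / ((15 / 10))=2 * sqrt(6) / 27+34 / 27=1.44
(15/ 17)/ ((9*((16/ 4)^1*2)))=5/ 408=0.01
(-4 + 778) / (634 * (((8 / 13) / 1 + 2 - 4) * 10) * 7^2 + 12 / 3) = -5031 / 2795914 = -0.00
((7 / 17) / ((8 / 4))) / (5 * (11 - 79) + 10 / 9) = -63 / 103700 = -0.00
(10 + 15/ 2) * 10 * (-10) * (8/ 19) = -14000/ 19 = -736.84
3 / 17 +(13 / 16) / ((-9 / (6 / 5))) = 139 / 2040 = 0.07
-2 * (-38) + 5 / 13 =993 / 13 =76.38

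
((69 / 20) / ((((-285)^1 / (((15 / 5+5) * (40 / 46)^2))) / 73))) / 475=-2336 / 207575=-0.01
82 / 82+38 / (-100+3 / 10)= 617 / 997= 0.62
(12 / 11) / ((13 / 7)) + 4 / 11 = 136 / 143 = 0.95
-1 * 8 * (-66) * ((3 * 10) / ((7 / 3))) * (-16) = -760320 / 7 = -108617.14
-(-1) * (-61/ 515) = -61/ 515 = -0.12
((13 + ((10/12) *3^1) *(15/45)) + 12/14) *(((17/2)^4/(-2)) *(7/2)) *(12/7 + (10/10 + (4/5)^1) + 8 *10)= -150629371811/13440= -11207542.55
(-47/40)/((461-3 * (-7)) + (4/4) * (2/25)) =-235/96416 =-0.00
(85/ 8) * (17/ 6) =1445/ 48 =30.10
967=967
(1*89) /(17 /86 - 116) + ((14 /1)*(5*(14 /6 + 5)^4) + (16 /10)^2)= 4082708260106 /20166975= 202445.25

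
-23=-23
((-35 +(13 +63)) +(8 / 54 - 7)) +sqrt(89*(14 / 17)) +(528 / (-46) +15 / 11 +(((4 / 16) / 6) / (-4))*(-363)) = sqrt(21182) / 17 +6080087 / 218592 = 36.38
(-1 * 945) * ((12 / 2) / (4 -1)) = -1890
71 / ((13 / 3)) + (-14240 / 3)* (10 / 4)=-462161 / 39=-11850.28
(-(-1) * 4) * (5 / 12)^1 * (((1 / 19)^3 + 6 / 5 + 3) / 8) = 36011 / 41154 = 0.88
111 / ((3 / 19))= 703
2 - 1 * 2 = 0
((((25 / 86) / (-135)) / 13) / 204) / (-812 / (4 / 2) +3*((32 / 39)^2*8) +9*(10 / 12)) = 13 / 6121548972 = 0.00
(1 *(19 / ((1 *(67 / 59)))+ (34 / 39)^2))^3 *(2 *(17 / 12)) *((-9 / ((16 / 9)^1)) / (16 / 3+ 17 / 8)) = -96279188346748211669 / 9354919478140548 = -10291.82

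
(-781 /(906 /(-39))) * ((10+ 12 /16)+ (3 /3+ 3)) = 599027 /1208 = 495.88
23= 23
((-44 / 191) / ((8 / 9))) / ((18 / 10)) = -55 / 382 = -0.14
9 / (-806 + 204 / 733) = -6597 / 590594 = -0.01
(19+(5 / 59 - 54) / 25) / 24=6211 / 8850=0.70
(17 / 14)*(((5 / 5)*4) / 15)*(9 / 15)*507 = 17238 / 175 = 98.50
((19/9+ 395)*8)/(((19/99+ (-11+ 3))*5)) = -314512/3865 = -81.37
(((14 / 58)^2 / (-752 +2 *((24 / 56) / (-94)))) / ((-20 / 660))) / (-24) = -177331 / 1664581208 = -0.00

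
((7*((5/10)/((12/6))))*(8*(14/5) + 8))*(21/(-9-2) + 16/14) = -2242/55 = -40.76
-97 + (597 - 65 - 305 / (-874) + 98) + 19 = 482753 / 874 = 552.35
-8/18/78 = -2/351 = -0.01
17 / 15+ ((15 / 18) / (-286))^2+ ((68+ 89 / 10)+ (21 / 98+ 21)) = 10228754267 / 103062960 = 99.25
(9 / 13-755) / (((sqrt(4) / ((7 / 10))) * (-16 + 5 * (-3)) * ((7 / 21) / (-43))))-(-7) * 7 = -4229939 / 4030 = -1049.61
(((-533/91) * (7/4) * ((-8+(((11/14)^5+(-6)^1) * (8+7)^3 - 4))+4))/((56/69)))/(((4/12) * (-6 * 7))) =-29284935160143/1686616064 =-17363.13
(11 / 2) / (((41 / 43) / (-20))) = -4730 / 41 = -115.37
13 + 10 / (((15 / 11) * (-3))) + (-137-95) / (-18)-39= -140 / 9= -15.56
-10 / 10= -1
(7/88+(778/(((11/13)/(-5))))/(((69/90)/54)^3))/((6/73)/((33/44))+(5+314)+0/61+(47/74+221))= -4645715050673638531/1563806648844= -2970773.31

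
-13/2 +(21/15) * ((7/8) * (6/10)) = -1153/200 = -5.76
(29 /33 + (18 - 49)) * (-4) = 3976 /33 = 120.48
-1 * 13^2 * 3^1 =-507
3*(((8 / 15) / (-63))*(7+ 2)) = -8 / 35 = -0.23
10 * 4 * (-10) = -400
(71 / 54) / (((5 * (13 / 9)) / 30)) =71 / 13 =5.46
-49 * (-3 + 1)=98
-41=-41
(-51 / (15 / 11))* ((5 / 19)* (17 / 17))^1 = -187 / 19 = -9.84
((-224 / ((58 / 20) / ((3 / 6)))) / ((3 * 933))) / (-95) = 224 / 1542249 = 0.00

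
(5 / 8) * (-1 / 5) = -1 / 8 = -0.12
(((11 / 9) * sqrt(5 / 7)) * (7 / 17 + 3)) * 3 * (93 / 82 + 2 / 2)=7975 * sqrt(35) / 2091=22.56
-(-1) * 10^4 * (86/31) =860000/31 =27741.94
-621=-621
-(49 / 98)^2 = -1 / 4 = -0.25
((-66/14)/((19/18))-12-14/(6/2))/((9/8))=-67456/3591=-18.78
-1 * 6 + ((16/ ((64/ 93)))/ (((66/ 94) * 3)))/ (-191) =-152729/ 25212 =-6.06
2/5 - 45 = -223/5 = -44.60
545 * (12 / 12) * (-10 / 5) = -1090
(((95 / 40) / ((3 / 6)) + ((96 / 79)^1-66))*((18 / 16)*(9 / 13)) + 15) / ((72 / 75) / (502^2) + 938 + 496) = -547946472425 / 24742055190528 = -0.02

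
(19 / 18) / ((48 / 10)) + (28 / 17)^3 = 9949999 / 2122416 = 4.69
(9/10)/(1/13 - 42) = -117/5450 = -0.02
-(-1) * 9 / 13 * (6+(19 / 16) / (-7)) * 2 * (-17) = -137.24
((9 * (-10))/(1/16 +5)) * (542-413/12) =-243640/27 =-9023.70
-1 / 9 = -0.11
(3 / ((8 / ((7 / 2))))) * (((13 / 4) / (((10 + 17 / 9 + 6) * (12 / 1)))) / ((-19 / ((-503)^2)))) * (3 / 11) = -88806159 / 1230592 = -72.17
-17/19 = -0.89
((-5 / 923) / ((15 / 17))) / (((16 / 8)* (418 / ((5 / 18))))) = -85 / 41667912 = -0.00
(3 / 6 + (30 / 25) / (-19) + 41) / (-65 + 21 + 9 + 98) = 7873 / 11970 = 0.66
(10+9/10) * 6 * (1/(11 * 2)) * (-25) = -1635/22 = -74.32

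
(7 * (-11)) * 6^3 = -16632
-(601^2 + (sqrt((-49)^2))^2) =-363602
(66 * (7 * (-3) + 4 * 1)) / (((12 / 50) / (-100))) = 467500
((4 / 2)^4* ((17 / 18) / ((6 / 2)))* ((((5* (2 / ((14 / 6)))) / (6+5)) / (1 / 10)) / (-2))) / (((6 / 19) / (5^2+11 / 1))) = -258400 / 231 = -1118.61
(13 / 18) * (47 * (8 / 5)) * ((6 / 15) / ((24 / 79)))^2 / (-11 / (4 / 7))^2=15253004 / 60031125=0.25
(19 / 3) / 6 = 19 / 18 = 1.06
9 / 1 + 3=12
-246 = -246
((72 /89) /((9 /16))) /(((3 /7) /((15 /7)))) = 640 /89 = 7.19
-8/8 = -1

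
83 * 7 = 581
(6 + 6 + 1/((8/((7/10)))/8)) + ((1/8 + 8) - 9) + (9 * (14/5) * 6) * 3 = 18617/40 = 465.42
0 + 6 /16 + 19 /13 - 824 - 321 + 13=-117537 /104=-1130.16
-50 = -50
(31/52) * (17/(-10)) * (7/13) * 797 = -2940133/6760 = -434.93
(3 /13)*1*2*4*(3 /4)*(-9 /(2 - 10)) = 81 /52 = 1.56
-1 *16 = -16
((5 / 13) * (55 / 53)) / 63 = 275 / 43407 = 0.01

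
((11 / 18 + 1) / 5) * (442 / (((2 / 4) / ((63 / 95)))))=89726 / 475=188.90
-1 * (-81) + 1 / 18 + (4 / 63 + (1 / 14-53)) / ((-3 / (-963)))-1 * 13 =-1064803 / 63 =-16901.63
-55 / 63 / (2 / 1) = -55 / 126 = -0.44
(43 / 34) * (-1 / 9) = -43 / 306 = -0.14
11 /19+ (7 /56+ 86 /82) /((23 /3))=104929 /143336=0.73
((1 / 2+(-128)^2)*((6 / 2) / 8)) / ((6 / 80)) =163845 / 2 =81922.50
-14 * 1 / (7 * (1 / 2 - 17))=4 / 33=0.12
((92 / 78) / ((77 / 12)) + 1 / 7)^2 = 106929 / 1002001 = 0.11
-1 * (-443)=443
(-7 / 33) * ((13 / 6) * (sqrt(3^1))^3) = -91 * sqrt(3) / 66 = -2.39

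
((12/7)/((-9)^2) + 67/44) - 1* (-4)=5.54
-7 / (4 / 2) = -3.50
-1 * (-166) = 166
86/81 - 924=-74758/81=-922.94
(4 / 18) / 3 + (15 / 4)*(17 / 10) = 6.45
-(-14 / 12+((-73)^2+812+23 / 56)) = -1031561 / 168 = -6140.24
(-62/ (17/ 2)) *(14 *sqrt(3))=-1736 *sqrt(3)/ 17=-176.87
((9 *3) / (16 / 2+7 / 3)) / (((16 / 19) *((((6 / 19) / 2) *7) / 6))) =29241 / 1736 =16.84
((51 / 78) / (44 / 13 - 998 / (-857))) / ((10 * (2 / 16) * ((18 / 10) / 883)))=12864427 / 228069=56.41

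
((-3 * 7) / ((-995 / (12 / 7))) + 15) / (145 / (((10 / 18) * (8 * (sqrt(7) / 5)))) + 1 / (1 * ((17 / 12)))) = -151923968 / 54405462715 + 1003105128 * sqrt(7) / 10881092543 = 0.24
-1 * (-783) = 783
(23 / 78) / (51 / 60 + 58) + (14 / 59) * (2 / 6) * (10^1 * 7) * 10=49987790 / 902759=55.37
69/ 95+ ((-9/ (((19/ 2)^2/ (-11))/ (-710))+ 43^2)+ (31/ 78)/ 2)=301597091/ 281580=1071.09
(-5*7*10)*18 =-6300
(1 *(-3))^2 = 9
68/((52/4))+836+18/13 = 10954/13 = 842.62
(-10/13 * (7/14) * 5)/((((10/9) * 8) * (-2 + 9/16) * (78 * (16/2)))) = 15/62192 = 0.00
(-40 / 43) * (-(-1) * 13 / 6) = -260 / 129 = -2.02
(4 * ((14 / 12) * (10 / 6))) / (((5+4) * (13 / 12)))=0.80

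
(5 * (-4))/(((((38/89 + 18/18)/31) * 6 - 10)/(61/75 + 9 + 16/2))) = 3686024/100605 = 36.64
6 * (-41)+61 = -185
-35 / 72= -0.49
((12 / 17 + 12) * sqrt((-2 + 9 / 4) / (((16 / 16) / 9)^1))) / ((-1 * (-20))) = 81 / 85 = 0.95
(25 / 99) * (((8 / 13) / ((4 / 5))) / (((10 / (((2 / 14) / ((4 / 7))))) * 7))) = 0.00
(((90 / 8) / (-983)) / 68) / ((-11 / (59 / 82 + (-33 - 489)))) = -1923525 / 241173152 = -0.01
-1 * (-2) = 2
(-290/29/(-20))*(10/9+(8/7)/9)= 13/21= 0.62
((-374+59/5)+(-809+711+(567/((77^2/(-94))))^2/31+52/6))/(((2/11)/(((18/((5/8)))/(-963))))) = 1198078007416/16224856725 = 73.84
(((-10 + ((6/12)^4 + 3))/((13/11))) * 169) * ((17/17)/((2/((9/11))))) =-12987/32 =-405.84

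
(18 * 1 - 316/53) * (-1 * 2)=-24.08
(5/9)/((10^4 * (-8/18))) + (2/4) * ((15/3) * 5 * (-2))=-25.00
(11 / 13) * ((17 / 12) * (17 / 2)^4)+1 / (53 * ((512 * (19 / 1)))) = 125822047951 / 20107776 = 6257.38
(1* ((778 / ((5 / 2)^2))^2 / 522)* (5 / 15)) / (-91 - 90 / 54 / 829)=-2007121744 / 18459388125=-0.11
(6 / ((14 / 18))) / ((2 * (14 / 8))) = 108 / 49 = 2.20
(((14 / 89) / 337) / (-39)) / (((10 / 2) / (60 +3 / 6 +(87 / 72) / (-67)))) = -136157 / 940460508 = -0.00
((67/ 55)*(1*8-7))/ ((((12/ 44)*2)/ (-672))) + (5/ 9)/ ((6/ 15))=-134947/ 90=-1499.41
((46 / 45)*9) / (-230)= -1 / 25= -0.04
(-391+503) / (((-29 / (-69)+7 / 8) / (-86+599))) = 31715712 / 715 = 44357.64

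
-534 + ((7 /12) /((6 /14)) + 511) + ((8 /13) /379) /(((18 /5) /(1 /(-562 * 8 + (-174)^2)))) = -549705937 /25403612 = -21.64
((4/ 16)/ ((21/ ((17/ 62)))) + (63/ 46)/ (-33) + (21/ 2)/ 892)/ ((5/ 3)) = -0.02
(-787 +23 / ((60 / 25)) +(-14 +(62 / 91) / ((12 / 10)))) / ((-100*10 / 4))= 287869 / 91000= 3.16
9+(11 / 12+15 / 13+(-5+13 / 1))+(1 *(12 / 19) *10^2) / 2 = 150125 / 2964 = 50.65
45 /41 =1.10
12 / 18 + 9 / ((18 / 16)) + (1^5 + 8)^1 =53 / 3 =17.67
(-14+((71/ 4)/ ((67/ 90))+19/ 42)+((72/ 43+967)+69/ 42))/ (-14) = -118656127/ 1694028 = -70.04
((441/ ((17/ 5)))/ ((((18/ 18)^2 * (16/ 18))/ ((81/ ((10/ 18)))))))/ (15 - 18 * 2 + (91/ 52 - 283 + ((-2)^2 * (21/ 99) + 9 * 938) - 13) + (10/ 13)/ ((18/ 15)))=413756343/ 158078002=2.62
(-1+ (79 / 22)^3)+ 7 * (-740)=-54674249 / 10648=-5134.70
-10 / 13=-0.77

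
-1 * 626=-626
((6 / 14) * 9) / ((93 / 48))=432 / 217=1.99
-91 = -91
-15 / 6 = -2.50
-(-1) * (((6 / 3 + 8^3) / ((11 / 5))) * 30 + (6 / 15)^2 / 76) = 36622511 / 5225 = 7009.09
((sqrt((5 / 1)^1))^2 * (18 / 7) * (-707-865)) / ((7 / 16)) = -2263680 / 49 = -46197.55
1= 1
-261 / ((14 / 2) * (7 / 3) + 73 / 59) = -14.85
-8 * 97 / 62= -388 / 31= -12.52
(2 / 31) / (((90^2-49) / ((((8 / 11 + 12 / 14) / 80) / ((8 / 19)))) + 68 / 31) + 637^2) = 2318 / 20728629053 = 0.00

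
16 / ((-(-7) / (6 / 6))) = 2.29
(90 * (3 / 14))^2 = 18225 / 49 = 371.94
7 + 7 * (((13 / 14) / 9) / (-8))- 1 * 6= 131 / 144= 0.91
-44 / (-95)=44 / 95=0.46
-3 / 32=-0.09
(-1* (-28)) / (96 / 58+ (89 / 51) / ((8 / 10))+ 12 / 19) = 3147312 / 502235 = 6.27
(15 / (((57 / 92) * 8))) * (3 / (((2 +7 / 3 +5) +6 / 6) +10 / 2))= 45 / 76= 0.59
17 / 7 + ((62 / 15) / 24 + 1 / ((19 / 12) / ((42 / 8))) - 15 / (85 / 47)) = -967609 / 406980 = -2.38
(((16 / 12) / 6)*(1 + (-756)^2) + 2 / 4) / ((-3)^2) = 2286157 / 162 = 14112.08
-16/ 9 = -1.78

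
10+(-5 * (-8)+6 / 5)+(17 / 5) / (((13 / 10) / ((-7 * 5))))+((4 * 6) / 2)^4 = 1345218 / 65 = 20695.66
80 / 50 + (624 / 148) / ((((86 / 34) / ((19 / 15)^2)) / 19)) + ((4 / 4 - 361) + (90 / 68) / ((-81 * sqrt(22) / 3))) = -36702724 / 119325 - 5 * sqrt(22) / 2244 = -307.60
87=87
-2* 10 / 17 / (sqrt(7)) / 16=-5* sqrt(7) / 476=-0.03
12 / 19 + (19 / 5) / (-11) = 299 / 1045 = 0.29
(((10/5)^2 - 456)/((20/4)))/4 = -113/5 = -22.60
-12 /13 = -0.92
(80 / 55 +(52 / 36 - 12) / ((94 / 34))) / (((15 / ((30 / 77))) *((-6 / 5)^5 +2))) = 4909375 / 39052629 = 0.13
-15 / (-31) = 15 / 31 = 0.48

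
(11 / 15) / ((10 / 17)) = 187 / 150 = 1.25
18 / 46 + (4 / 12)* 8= 211 / 69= 3.06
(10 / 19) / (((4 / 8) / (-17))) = -340 / 19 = -17.89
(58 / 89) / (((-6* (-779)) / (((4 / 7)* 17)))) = 1972 / 1455951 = 0.00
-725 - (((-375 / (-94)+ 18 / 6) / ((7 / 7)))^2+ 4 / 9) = -61575085 / 79524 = -774.30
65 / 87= 0.75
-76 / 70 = -38 / 35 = -1.09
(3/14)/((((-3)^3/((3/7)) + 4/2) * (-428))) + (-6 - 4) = -3655117/365512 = -10.00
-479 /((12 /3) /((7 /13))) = -3353 /52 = -64.48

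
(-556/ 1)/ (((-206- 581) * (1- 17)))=-139/ 3148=-0.04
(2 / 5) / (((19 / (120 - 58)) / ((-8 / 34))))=-496 / 1615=-0.31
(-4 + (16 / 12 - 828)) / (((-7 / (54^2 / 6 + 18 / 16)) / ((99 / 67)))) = 11445489 / 134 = 85414.10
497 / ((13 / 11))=5467 / 13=420.54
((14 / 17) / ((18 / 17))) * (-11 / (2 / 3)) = -77 / 6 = -12.83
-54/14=-27/7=-3.86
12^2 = 144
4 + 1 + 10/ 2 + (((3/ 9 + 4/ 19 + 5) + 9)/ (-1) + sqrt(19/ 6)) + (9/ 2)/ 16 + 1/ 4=-7319/ 1824 + sqrt(114)/ 6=-2.23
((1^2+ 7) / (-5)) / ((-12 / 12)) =8 / 5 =1.60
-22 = -22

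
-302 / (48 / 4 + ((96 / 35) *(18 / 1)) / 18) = -20.48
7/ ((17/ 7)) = 49/ 17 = 2.88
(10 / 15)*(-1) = -2 / 3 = -0.67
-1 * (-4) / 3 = 4 / 3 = 1.33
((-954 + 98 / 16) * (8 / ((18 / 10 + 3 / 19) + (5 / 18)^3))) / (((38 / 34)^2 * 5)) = -12780752184 / 20835913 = -613.40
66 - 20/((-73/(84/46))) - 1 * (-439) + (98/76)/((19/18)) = 307133774/606119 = 506.72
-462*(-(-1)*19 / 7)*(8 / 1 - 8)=0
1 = 1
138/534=23/89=0.26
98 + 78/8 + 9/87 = 12511/116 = 107.85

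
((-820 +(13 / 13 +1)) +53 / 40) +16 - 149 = -37987 / 40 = -949.68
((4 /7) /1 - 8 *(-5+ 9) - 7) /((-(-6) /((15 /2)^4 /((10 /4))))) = -907875 /112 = -8106.03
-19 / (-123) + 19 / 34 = 2983 / 4182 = 0.71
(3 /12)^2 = 1 /16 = 0.06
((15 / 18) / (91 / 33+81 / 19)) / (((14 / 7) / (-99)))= -103455 / 17608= -5.88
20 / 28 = 5 / 7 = 0.71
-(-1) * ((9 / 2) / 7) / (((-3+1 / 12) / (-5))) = 1.10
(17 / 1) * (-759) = -12903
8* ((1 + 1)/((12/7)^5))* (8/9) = 16807/17496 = 0.96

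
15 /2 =7.50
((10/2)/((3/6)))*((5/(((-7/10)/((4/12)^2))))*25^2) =-312500/63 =-4960.32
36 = 36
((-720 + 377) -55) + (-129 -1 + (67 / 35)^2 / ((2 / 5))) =-254231 / 490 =-518.84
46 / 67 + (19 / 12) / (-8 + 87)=44881 / 63516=0.71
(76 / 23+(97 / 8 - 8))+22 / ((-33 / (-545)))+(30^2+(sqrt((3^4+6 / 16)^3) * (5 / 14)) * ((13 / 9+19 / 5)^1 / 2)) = 1958.22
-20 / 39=-0.51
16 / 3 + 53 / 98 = 1727 / 294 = 5.87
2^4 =16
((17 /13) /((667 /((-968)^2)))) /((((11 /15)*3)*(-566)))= -3620320 /2453893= -1.48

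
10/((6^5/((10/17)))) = 25/33048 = 0.00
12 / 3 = 4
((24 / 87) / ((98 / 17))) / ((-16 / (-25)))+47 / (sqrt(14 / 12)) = 43.59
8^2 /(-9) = -64 /9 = -7.11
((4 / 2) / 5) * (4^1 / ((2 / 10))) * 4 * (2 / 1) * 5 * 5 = 1600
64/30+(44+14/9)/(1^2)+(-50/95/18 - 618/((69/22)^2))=-2286473/150765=-15.17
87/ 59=1.47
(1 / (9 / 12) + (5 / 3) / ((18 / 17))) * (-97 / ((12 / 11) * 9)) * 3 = -167519 / 1944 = -86.17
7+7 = 14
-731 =-731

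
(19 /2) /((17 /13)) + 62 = 2355 /34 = 69.26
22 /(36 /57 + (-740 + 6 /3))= -209 /7005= -0.03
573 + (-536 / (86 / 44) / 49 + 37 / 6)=7251073 / 12642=573.57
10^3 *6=6000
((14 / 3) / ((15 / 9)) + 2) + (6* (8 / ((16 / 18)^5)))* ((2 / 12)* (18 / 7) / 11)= 6441909 / 788480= 8.17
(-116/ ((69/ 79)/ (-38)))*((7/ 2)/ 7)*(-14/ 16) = -304703/ 138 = -2207.99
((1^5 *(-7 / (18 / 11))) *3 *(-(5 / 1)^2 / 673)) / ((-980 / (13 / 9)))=-715 / 1017576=-0.00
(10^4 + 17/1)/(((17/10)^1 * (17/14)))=4852.53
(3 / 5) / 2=3 / 10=0.30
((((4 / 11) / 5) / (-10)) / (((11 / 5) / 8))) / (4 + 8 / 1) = -4 / 1815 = -0.00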